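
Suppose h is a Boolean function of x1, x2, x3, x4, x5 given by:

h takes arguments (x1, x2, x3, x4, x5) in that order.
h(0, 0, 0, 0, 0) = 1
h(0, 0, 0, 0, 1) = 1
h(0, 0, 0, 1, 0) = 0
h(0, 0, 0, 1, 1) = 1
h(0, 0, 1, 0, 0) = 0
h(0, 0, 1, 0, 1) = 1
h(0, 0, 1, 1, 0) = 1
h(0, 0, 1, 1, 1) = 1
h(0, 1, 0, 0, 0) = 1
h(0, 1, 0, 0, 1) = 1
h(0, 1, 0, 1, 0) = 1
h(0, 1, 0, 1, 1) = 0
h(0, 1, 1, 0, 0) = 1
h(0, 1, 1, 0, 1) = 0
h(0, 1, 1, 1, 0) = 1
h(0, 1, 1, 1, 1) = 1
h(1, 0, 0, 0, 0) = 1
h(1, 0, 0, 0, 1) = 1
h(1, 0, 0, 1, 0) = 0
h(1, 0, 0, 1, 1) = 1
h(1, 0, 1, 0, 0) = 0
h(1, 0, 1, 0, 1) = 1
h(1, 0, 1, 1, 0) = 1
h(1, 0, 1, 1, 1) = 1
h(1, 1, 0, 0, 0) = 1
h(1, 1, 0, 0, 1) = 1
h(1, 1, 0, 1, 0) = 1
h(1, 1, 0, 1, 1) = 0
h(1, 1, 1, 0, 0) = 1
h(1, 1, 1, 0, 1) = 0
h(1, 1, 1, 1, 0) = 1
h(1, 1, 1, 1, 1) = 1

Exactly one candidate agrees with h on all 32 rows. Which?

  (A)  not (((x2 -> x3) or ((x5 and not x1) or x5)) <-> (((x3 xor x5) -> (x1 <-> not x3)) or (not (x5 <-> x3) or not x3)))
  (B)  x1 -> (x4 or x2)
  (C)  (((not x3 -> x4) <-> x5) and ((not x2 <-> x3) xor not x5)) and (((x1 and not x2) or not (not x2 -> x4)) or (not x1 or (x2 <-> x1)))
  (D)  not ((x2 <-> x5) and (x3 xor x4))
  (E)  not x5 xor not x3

(A): at (0,0,0,0,0) it gives 0, but h = 1 — eliminated.
(B): at (0,0,0,1,0) it gives 1, but h = 0 — eliminated.
(C): at (0,0,0,0,1) it gives 0, but h = 1 — eliminated.
(E): at (0,0,0,0,0) it gives 0, but h = 1 — eliminated.
That leaves (D). Evaluating it on every row reproduces the table of h exactly.

D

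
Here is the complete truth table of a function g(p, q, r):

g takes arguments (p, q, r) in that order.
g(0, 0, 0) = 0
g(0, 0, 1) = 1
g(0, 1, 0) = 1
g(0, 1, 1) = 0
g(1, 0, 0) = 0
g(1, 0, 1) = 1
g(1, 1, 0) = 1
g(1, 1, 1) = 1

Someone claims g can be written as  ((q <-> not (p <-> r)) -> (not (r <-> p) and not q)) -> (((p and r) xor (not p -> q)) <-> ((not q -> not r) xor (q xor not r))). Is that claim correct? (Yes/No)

Test each input against both g and the formula:
  p=0, q=0, r=0: formula gives 1, but g = 0 ✗
Since they disagree at (0,0,0), the expression is not a correct formula for g.

No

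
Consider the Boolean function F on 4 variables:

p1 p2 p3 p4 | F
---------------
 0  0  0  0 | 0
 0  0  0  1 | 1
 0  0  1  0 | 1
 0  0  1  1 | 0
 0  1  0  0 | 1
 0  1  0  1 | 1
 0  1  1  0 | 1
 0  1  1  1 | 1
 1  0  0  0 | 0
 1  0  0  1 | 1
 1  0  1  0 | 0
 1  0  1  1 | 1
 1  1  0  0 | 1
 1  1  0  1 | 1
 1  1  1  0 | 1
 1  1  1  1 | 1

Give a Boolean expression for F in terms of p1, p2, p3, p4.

F(p1, p2, p3, p4) = NOT ((((((NOT p1 AND NOT p2) AND NOT p3) AND NOT p4) OR (((NOT p1 AND NOT p2) AND p3) AND p4)) OR (((p1 AND NOT p2) AND NOT p3) AND NOT p4)) OR (((p1 AND NOT p2) AND p3) AND NOT p4))

There are just 4 zero rows: (0,0,0,0), (0,0,1,1), (1,0,0,0), (1,0,1,0). Their minterms are ¬p1·¬p2·¬p3·¬p4, ¬p1·¬p2·p3·p4, p1·¬p2·¬p3·¬p4, p1·¬p2·p3·¬p4; the OR of those covers precisely the 0-outputs, and negating it yields F.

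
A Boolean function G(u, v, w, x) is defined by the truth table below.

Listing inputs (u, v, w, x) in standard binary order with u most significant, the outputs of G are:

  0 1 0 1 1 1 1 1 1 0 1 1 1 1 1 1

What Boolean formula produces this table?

The 0-rows are (0,0,0,0), (0,0,1,0), (1,0,0,1). Take each as a conjunction (¬u·¬v·¬w·¬x, ¬u·¬v·w·¬x, u·¬v·¬w·x), form their disjunction, and complement — that gives a formula that is 1 everywhere G is.

G(u, v, w, x) = ~(((((~u & ~v) & ~w) & ~x) | (((~u & ~v) & w) & ~x)) | (((u & ~v) & ~w) & x))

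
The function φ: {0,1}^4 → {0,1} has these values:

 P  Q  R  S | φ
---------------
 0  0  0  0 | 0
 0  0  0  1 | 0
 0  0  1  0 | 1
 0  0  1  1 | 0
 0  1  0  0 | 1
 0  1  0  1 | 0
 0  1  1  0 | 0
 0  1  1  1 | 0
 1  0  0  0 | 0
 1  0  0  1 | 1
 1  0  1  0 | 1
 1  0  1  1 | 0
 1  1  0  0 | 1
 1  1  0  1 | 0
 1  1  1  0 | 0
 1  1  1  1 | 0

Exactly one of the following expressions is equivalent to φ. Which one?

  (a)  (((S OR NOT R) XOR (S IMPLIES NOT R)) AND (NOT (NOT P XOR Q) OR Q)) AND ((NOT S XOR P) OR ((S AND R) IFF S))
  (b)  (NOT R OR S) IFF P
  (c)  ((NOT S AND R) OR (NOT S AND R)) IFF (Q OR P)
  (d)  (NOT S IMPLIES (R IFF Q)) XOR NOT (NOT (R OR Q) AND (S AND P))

d

(a): at (0,0,1,0) it gives 0, but φ = 1 — eliminated.
(b): at (0,1,0,0) it gives 0, but φ = 1 — eliminated.
(c): at (0,0,0,0) it gives 1, but φ = 0 — eliminated.
That leaves (d). Evaluating it on every row reproduces the table of φ exactly.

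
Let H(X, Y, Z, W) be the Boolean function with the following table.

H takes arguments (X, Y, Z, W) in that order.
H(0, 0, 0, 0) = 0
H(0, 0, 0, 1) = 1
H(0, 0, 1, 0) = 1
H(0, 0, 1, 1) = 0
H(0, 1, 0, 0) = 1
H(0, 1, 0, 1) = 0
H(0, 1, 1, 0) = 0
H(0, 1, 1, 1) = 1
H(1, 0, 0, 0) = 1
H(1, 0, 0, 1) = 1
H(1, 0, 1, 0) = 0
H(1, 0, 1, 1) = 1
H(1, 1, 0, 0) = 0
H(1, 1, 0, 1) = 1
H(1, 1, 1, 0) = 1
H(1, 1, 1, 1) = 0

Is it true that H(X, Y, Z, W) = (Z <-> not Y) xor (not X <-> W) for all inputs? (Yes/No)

No

Test each input against both H and the formula:
  X=0, Y=0, Z=0, W=0: formula gives 0, H = 0 ✓
  X=0, Y=0, Z=0, W=1: formula gives 1, H = 1 ✓
  X=0, Y=0, Z=1, W=0: formula gives 1, H = 1 ✓
  X=0, Y=0, Z=1, W=1: formula gives 0, H = 0 ✓
  …
  X=1, Y=0, Z=0, W=1: formula gives 0, but H = 1 ✗
Since they disagree at (1,0,0,1), the expression is not a correct formula for H.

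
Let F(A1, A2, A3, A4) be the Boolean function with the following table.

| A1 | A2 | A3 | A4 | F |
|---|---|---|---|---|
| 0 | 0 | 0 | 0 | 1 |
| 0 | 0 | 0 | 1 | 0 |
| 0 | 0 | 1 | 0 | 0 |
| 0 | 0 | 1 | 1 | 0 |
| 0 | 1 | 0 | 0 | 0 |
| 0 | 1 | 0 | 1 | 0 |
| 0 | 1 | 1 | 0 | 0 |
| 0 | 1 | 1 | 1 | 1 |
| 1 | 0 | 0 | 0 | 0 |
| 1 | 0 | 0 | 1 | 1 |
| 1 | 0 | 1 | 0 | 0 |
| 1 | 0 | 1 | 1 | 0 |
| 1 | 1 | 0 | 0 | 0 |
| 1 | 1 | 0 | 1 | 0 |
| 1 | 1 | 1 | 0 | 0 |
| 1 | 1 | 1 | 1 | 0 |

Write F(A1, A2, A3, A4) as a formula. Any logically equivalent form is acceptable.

F(A1, A2, A3, A4) = ((((~A1 & ~A2) & ~A3) & ~A4) | (((~A1 & A2) & A3) & A4)) | (((A1 & ~A2) & ~A3) & A4)

Collect the rows where F=1 — (0,0,0,0), (0,1,1,1), (1,0,0,1) — and write one minterm per row: ¬A1·¬A2·¬A3·¬A4, ¬A1·A2·A3·A4, A1·¬A2·¬A3·A4. Their union (logical OR) reproduces the table exactly.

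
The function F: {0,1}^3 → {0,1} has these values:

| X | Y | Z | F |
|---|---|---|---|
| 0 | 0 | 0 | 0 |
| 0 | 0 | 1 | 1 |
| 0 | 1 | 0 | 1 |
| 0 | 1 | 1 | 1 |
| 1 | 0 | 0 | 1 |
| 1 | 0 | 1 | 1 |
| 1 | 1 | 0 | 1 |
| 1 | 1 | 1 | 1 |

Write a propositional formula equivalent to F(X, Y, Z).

The output is 1 whenever at least one input is 1 — the OR of all inputs.

F(X, Y, Z) = (X + Y) + Z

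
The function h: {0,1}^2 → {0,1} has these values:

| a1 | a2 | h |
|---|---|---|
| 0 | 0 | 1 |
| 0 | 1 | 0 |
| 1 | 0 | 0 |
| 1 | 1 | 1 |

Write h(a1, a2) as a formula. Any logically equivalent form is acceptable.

h(a1, a2) = ¬(a1 ⊕ a2)

The output is 1 exactly when an even number of inputs are 1 — the complement of 2-way XOR.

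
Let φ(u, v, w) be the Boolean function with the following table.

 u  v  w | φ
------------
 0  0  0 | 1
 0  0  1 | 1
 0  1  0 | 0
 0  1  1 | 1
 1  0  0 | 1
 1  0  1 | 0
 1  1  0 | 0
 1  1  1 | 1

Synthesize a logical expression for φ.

φ(u, v, w) = not ((((not u and v) and not w) or ((u and not v) and w)) or ((u and v) and not w))

φ is 0 on only 3 rows — (0,1,0), (1,0,1), (1,1,0). Writing each as a minterm (¬u·v·¬w, u·¬v·w, u·v·¬w) and OR-ing them characterizes exactly where φ=0, so φ is the negation of that disjunction.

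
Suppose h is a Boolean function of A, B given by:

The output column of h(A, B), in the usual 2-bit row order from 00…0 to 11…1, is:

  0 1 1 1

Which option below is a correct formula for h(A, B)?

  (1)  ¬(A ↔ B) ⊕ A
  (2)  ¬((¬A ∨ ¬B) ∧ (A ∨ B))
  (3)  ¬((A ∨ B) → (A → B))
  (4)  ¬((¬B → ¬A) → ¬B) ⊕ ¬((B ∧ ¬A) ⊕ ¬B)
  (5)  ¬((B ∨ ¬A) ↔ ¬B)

5

(1): at (1,0) it gives 0, but h = 1 — eliminated.
(2): at (0,0) it gives 1, but h = 0 — eliminated.
(3): at (0,1) it gives 0, but h = 1 — eliminated.
(4): at (1,0) it gives 0, but h = 1 — eliminated.
(5) is the remaining candidate, and it agrees with h on all 4 inputs.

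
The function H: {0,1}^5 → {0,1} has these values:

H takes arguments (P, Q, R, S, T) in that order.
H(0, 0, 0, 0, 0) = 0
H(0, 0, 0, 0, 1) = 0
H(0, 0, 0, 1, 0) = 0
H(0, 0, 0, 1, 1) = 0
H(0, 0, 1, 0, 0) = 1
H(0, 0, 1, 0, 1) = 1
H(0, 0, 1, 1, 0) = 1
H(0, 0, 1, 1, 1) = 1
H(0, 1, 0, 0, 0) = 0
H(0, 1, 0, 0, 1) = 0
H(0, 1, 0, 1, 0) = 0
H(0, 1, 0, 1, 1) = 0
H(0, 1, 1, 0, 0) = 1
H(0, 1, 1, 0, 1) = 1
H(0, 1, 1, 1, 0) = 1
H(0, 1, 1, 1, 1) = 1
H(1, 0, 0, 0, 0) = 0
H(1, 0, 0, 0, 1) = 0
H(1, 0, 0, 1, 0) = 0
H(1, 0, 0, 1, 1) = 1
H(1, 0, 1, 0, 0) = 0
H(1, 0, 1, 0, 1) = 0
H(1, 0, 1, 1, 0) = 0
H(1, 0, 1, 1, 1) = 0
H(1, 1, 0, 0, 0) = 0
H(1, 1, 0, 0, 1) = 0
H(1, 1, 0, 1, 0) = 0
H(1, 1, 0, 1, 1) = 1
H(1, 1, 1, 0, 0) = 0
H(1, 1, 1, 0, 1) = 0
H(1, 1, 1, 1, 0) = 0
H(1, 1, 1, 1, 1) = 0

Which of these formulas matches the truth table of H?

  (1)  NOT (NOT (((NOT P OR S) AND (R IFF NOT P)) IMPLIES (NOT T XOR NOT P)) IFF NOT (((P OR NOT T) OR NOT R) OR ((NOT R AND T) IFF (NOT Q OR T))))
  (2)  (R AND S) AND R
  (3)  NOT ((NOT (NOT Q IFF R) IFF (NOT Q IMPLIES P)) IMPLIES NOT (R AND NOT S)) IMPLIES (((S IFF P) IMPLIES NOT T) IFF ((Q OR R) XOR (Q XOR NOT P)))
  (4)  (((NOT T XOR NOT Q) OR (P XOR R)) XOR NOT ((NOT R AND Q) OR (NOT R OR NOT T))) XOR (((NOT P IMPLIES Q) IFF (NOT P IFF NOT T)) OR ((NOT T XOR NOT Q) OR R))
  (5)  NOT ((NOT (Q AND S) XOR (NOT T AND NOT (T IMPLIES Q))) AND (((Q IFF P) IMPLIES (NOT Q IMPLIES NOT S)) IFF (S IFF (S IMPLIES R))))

1

(2) disagrees with H on (0,0,1,0,0) (formula → 0, table → 1); rule it out.
(3) disagrees with H on (0,0,0,0,0) (formula → 1, table → 0); rule it out.
(4) disagrees with H on (0,0,1,0,0) (formula → 0, table → 1); rule it out.
(5) disagrees with H on (0,0,0,0,0) (formula → 1, table → 0); rule it out.
(1) is the remaining candidate, and it agrees with H on all 32 inputs.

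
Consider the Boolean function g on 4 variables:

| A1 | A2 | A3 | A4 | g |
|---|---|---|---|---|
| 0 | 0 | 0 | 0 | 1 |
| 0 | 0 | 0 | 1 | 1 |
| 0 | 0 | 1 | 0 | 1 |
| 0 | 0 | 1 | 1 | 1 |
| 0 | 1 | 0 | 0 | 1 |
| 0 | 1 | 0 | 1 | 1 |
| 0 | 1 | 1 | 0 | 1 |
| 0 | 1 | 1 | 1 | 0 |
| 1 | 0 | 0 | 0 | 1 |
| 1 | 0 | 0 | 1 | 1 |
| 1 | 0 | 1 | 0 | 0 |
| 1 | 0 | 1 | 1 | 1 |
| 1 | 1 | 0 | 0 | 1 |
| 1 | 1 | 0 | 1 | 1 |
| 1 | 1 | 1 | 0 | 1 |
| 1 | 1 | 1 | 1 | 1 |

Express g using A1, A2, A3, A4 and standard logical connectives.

g(A1, A2, A3, A4) = ¬((((¬A1 ∧ A2) ∧ A3) ∧ A4) ∨ (((A1 ∧ ¬A2) ∧ A3) ∧ ¬A4))

There are just 2 zero rows: (0,1,1,1), (1,0,1,0). Their minterms are ¬A1·A2·A3·A4, A1·¬A2·A3·¬A4; the OR of those covers precisely the 0-outputs, and negating it yields g.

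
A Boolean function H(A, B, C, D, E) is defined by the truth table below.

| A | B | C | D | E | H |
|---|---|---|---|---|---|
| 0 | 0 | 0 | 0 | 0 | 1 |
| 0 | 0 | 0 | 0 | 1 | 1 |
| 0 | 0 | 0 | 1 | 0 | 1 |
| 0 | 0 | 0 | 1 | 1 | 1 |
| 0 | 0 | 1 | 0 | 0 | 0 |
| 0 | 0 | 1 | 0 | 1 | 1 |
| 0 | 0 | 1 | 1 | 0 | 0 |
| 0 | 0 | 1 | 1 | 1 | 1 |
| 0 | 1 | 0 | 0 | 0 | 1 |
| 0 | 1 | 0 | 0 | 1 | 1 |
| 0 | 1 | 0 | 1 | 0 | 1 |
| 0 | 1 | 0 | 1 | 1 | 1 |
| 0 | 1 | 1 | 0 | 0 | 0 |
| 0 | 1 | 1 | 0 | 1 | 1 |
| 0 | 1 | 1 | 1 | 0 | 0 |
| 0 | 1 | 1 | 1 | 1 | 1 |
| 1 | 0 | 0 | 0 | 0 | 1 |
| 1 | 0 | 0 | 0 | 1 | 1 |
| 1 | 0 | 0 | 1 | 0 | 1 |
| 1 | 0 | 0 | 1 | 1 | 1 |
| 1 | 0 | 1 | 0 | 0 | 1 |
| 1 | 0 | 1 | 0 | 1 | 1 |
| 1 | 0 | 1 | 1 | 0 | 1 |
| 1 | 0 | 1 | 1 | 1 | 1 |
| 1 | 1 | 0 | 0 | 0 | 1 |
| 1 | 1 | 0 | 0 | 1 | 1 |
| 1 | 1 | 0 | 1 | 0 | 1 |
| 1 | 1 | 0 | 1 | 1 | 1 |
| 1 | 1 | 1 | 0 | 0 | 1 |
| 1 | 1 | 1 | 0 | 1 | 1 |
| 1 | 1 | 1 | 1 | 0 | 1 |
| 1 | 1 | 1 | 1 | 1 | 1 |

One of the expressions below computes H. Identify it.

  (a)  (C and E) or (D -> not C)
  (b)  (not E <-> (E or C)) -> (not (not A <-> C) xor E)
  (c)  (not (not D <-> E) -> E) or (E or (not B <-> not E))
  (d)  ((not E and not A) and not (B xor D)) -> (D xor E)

b

(a) disagrees with H on (0,0,1,0,0) (formula → 1, table → 0); rule it out.
(c) disagrees with H on (0,0,1,0,0) (formula → 1, table → 0); rule it out.
(d) disagrees with H on (0,0,0,0,0) (formula → 0, table → 1); rule it out.
Only (b) survives; checking it on all 32 rows confirms it matches H.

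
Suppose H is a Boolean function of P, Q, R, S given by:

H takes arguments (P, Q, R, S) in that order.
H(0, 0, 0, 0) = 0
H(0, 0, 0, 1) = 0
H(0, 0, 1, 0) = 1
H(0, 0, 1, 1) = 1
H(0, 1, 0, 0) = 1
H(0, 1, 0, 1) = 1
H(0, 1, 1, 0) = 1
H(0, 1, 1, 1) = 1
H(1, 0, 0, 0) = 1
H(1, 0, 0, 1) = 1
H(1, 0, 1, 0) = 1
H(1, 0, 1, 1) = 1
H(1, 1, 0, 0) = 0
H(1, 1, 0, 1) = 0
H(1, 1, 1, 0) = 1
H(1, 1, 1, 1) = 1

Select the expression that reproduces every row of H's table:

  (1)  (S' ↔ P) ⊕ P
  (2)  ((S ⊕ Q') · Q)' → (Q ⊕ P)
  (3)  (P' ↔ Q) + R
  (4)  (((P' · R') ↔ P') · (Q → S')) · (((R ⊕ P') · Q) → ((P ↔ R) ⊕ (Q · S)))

(1) fails at (0,0,0,1): the formula yields 1, H is 0.
(2) fails at (0,0,1,0): the formula yields 0, H is 1.
(4) fails at (0,0,0,0): the formula yields 1, H is 0.
That leaves (3). Evaluating it on every row reproduces the table of H exactly.

3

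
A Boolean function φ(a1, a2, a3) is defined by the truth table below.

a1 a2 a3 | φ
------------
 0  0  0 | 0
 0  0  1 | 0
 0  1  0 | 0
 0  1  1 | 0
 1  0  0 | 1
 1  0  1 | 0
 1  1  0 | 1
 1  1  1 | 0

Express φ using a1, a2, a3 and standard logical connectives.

φ=1 on 2 inputs: (1,0,0), (1,1,0). Reading each as a conjunction of literals (a1·¬a2·¬a3, a1·a2·¬a3) and taking the OR gives the canonical DNF.

φ(a1, a2, a3) = ((a1 and not a2) and not a3) or ((a1 and a2) and not a3)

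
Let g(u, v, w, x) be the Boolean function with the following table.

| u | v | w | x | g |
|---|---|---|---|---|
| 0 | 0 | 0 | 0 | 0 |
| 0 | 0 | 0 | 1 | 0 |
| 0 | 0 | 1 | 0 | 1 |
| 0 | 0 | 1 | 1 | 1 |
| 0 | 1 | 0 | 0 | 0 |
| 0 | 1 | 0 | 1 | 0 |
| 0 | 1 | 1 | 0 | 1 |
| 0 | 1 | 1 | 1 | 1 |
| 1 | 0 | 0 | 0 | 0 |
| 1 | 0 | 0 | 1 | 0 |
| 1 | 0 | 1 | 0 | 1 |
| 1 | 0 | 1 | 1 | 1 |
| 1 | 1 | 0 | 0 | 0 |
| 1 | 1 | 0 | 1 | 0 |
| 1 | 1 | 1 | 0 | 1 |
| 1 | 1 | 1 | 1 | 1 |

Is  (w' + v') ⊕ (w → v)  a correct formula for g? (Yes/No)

Evaluate (w' + v') ⊕ (w → v) on each row and compare to g:
  u=0, v=0, w=0, x=0: formula gives 0, g = 0 ✓
  u=0, v=0, w=0, x=1: formula gives 0, g = 0 ✓
  u=0, v=0, w=1, x=0: formula gives 1, g = 1 ✓
  u=0, v=0, w=1, x=1: formula gives 1, g = 1 ✓
  … (the remaining 12 rows also agree.)
Every row agrees, so the formula is equivalent.

Yes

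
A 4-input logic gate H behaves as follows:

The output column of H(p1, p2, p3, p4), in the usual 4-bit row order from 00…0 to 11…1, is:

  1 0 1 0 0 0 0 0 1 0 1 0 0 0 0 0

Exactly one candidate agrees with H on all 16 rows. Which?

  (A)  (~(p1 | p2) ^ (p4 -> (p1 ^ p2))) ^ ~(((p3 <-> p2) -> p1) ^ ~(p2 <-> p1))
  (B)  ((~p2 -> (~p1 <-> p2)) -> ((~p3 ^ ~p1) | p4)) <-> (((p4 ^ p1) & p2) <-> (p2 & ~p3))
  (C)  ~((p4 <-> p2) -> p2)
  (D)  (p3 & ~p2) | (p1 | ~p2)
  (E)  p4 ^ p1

C

(A): at (0,0,1,0) it gives 0, but H = 1 — eliminated.
(B): at (0,0,0,1) it gives 1, but H = 0 — eliminated.
(D): at (0,0,0,1) it gives 1, but H = 0 — eliminated.
(E): at (0,0,0,0) it gives 0, but H = 1 — eliminated.
That leaves (C). Evaluating it on every row reproduces the table of H exactly.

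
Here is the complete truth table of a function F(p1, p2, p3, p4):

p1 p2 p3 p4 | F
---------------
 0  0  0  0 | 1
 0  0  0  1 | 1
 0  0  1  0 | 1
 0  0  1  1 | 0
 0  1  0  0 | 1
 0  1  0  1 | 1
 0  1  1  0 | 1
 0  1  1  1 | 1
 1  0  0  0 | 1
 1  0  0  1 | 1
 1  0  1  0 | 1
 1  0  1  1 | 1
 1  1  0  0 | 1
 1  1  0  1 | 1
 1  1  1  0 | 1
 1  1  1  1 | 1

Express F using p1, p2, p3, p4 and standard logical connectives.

F(p1, p2, p3, p4) = NOT (((NOT p1 AND NOT p2) AND p3) AND p4)

Only row (0,0,1,1) gives 0. So F is 1 everywhere except there — the complement of the minterm ¬p1·¬p2·p3·p4.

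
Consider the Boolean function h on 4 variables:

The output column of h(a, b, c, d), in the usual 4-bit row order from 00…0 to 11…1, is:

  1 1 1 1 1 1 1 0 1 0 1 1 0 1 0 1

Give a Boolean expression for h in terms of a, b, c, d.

h(a, b, c, d) = ((((((a' · b) · c) · d) + (((a · b') · c') · d)) + (((a · b) · c') · d')) + (((a · b) · c) · d'))'

There are just 4 zero rows: (0,1,1,1), (1,0,0,1), (1,1,0,0), (1,1,1,0). Their minterms are ¬a·b·c·d, a·¬b·¬c·d, a·b·¬c·¬d, a·b·c·¬d; the OR of those covers precisely the 0-outputs, and negating it yields h.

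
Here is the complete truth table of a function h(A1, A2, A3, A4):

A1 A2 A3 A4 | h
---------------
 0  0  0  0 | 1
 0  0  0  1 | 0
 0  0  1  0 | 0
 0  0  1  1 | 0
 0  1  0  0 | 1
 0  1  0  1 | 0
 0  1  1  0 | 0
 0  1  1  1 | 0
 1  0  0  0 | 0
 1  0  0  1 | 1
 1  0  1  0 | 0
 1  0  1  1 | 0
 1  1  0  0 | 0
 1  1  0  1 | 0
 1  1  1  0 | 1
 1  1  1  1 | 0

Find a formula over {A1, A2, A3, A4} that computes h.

h(A1, A2, A3, A4) = (((((¬A1 ∧ ¬A2) ∧ ¬A3) ∧ ¬A4) ∨ (((¬A1 ∧ A2) ∧ ¬A3) ∧ ¬A4)) ∨ (((A1 ∧ ¬A2) ∧ ¬A3) ∧ A4)) ∨ (((A1 ∧ A2) ∧ A3) ∧ ¬A4)

The 1-rows are (0,0,0,0), (0,1,0,0), (1,0,0,1), (1,1,1,0). Each contributes one minterm — ¬A1·¬A2·¬A3·¬A4; ¬A1·A2·¬A3·¬A4; A1·¬A2·¬A3·A4; A1·A2·A3·¬A4 — and their disjunction is a sum-of-products form of h.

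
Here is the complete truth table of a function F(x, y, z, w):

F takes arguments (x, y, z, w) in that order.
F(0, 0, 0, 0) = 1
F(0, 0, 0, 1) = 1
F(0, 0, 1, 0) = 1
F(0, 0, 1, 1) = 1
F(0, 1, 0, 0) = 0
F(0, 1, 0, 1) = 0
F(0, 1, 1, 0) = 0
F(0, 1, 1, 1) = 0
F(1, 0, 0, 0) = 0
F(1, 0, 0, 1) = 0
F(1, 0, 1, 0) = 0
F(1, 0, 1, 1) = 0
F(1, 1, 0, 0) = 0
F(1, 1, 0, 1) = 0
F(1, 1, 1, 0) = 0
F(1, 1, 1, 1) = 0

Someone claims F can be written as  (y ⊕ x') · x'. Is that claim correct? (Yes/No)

Yes

Evaluate (y ⊕ x') · x' on each row and compare to F:
  x=0, y=0, z=0, w=0: formula gives 1, F = 1 ✓
  x=0, y=0, z=0, w=1: formula gives 1, F = 1 ✓
  x=0, y=0, z=1, w=0: formula gives 1, F = 1 ✓
  x=0, y=0, z=1, w=1: formula gives 1, F = 1 ✓
  …and likewise for the remaining 12 rows.
No disagreement on any input; they are logically equivalent.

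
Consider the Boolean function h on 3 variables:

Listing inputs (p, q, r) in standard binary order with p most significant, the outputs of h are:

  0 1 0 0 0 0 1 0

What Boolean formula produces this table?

h=1 on 2 inputs: (0,0,1), (1,1,0). Reading each as a conjunction of literals (¬p·¬q·r, p·q·¬r) and taking the OR gives the canonical DNF.

h(p, q, r) = ((¬p ∧ ¬q) ∧ r) ∨ ((p ∧ q) ∧ ¬r)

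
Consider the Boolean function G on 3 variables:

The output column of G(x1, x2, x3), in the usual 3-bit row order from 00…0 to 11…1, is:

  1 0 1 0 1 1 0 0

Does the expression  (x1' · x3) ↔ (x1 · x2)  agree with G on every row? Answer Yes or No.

Evaluate (x1' · x3) ↔ (x1 · x2) on each row and compare to G:
  x1=0, x2=0, x3=0: formula gives 1, G = 1 ✓
  x1=0, x2=0, x3=1: formula gives 0, G = 0 ✓
  x1=0, x2=1, x3=0: formula gives 1, G = 1 ✓
  x1=0, x2=1, x3=1: formula gives 0, G = 0 ✓
  x1=1, x2=0, x3=0: formula gives 1, G = 1 ✓
  … (the remaining 3 rows also agree.)
All 8 rows match — the expression computes G exactly.

Yes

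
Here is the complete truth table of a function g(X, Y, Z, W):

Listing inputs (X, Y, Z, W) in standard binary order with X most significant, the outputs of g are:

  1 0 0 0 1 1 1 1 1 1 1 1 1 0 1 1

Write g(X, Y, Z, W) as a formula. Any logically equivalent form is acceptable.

There are just 4 zero rows: (0,0,0,1), (0,0,1,0), (0,0,1,1), (1,1,0,1). Their minterms are ¬X·¬Y·¬Z·W, ¬X·¬Y·Z·¬W, ¬X·¬Y·Z·W, X·Y·¬Z·W; the OR of those covers precisely the 0-outputs, and negating it yields g.

g(X, Y, Z, W) = NOT ((((((NOT X AND NOT Y) AND NOT Z) AND W) OR (((NOT X AND NOT Y) AND Z) AND NOT W)) OR (((NOT X AND NOT Y) AND Z) AND W)) OR (((X AND Y) AND NOT Z) AND W))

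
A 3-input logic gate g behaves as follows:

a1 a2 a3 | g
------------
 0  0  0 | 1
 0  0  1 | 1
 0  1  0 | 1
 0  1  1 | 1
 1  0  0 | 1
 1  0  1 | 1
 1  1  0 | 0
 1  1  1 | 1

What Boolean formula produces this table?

g(a1, a2, a3) = ((a1 · a2) · a3')'

g is 0 on exactly one input, (1,1,0), whose minterm is a1·a2·¬a3. So g is the negation of that single conjunction.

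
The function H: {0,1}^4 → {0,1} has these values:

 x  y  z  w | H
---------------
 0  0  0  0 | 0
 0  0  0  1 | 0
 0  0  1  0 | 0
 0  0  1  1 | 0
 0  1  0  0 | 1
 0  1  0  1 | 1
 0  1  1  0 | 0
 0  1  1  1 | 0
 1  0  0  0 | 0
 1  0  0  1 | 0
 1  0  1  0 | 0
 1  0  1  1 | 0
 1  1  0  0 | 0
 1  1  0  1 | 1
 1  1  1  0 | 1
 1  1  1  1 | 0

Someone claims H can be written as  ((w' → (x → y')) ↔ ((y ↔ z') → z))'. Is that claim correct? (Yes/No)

Test each input against both H and the formula:
  x=0, y=0, z=0, w=0: formula gives 0, H = 0 ✓
  x=0, y=0, z=0, w=1: formula gives 0, H = 0 ✓
  x=0, y=0, z=1, w=0: formula gives 0, H = 0 ✓
  x=0, y=0, z=1, w=1: formula gives 0, H = 0 ✓
  … (the remaining 12 rows also agree.)
Every row agrees, so the formula is equivalent.

Yes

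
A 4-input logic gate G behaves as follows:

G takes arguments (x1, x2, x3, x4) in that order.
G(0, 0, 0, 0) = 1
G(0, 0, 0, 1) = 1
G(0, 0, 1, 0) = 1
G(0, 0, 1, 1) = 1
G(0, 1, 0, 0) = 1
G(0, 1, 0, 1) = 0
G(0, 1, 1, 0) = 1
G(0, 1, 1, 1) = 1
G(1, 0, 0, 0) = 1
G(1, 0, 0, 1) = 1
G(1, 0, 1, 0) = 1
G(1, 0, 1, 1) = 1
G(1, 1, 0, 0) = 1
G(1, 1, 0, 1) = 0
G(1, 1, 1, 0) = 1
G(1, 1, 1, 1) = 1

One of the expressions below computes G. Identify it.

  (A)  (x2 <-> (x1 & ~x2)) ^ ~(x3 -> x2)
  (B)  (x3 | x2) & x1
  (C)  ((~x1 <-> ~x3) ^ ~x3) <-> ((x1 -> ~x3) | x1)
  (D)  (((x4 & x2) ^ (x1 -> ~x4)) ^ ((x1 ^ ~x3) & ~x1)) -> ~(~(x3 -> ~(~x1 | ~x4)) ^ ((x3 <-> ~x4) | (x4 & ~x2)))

D

(A): at (0,0,1,0) it gives 0, but G = 1 — eliminated.
(B): at (0,0,0,0) it gives 0, but G = 1 — eliminated.
(C): at (0,0,0,0) it gives 0, but G = 1 — eliminated.
Only (D) survives; checking it on all 16 rows confirms it matches G.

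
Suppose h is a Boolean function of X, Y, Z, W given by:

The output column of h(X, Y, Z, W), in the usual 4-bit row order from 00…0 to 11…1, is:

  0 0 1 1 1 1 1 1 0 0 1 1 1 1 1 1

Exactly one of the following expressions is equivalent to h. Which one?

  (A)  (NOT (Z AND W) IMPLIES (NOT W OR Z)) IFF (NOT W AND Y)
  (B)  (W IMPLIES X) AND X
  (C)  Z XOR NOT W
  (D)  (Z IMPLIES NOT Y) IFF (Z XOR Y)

(A) disagrees with h on (0,0,0,1) (formula → 1, table → 0); rule it out.
(B) disagrees with h on (0,0,1,0) (formula → 0, table → 1); rule it out.
(C) disagrees with h on (0,0,0,0) (formula → 1, table → 0); rule it out.
That leaves (D). Evaluating it on every row reproduces the table of h exactly.

D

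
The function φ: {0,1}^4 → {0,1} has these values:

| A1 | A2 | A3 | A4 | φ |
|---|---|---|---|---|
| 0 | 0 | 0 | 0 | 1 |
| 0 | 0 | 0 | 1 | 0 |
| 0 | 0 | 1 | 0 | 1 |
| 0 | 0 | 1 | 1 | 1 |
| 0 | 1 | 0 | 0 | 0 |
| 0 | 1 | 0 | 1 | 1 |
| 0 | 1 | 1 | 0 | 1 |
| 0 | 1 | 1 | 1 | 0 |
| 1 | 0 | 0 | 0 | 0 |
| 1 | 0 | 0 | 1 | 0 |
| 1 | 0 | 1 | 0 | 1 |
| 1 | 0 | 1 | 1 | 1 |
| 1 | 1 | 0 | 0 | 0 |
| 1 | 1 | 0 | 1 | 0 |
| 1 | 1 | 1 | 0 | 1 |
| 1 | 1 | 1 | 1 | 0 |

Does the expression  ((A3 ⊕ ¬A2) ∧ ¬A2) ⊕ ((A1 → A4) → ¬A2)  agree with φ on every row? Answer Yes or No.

No

Check the formula against φ row by row:
  A1=0, A2=0, A3=0, A4=0: formula gives 0, but φ = 1 ✗
Since they disagree at (0,0,0,0), the expression is not a correct formula for φ.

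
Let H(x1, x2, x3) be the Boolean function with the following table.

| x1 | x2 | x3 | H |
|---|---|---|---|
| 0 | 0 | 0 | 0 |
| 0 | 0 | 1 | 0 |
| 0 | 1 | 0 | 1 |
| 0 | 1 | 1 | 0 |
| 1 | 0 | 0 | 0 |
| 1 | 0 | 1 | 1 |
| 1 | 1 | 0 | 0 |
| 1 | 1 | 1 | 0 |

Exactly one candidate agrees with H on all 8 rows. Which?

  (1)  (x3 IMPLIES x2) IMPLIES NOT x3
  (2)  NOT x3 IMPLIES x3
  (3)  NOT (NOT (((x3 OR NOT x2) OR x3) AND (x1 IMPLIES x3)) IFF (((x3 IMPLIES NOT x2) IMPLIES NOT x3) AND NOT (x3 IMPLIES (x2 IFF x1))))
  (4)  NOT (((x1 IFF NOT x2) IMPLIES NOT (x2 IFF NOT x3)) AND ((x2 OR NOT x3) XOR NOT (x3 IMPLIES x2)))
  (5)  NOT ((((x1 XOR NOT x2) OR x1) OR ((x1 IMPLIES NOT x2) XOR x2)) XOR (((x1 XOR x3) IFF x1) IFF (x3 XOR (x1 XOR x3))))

4

(1): at (0,0,0) it gives 1, but H = 0 — eliminated.
(2): at (0,0,1) it gives 1, but H = 0 — eliminated.
(3): at (0,1,1) it gives 1, but H = 0 — eliminated.
(5): at (0,0,1) it gives 1, but H = 0 — eliminated.
That leaves (4). Evaluating it on every row reproduces the table of H exactly.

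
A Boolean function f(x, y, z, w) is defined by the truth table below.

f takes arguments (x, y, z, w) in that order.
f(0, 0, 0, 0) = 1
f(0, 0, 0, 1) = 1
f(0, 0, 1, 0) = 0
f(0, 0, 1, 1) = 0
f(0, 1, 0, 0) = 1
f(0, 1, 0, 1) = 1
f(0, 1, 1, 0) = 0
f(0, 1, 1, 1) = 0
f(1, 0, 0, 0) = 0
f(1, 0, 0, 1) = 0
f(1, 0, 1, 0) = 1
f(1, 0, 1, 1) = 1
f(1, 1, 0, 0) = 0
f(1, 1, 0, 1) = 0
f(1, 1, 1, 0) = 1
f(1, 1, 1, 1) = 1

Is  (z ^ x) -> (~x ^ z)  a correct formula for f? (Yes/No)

Test each input against both f and the formula:
  x=0, y=0, z=0, w=0: formula gives 1, f = 1 ✓
  x=0, y=0, z=0, w=1: formula gives 1, f = 1 ✓
  x=0, y=0, z=1, w=0: formula gives 0, f = 0 ✓
  x=0, y=0, z=1, w=1: formula gives 0, f = 0 ✓
  …and likewise for the remaining 12 rows.
All 16 rows match — the expression computes f exactly.

Yes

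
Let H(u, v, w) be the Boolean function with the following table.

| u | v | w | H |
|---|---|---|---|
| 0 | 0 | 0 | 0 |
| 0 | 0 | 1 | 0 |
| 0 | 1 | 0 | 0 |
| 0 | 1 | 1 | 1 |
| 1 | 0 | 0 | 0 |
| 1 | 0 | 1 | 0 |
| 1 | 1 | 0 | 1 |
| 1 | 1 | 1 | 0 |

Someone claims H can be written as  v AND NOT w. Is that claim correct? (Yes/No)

No

Check the formula against H row by row:
  u=0, v=0, w=0: formula gives 0, H = 0 ✓
  u=0, v=0, w=1: formula gives 0, H = 0 ✓
  u=0, v=1, w=0: formula gives 1, but H = 0 ✗
A single disagreement suffices: at (0,1,0) they differ, so the formula does not compute H.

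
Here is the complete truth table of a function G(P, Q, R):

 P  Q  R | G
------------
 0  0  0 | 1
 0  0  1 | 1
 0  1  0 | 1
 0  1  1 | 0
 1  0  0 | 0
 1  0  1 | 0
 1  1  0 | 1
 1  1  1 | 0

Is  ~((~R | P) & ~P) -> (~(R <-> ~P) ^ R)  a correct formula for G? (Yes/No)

Check the formula against G row by row:
  P=0, Q=0, R=0: formula gives 1, G = 1 ✓
  P=0, Q=0, R=1: formula gives 1, G = 1 ✓
  P=0, Q=1, R=0: formula gives 1, G = 1 ✓
  P=0, Q=1, R=1: formula gives 1, but G = 0 ✗
Since they disagree at (0,1,1), the expression is not a correct formula for G.

No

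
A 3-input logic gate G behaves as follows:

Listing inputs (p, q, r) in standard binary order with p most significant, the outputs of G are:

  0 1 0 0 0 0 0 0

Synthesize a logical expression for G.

G(p, q, r) = (¬p ∧ ¬q) ∧ r

G is 1 on exactly one input, (0,0,1), whose minterm is ¬p·¬q·r. So G is just that conjunction.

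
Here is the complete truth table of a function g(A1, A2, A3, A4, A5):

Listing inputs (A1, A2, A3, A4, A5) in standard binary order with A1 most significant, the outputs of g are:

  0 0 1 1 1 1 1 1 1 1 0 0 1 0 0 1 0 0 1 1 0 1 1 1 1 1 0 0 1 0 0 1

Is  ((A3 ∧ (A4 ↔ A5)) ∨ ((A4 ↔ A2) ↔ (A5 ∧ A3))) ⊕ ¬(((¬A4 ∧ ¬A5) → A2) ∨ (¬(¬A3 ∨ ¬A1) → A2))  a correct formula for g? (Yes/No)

Evaluate ((A3 ∧ (A4 ↔ A5)) ∨ ((A4 ↔ A2) ↔ (A5 ∧ A3))) ⊕ ¬(((¬A4 ∧ ¬A5) → A2) ∨ (¬(¬A3 ∨ ¬A1) → A2)) on each row and compare to g:
  A1=0, A2=0, A3=0, A4=0, A5=0: formula gives 0, g = 0 ✓
  A1=0, A2=0, A3=0, A4=0, A5=1: formula gives 0, g = 0 ✓
  A1=0, A2=0, A3=0, A4=1, A5=0: formula gives 1, g = 1 ✓
  A1=0, A2=0, A3=0, A4=1, A5=1: formula gives 1, g = 1 ✓
  …and likewise for the remaining 28 rows.
Every row agrees, so the formula is equivalent.

Yes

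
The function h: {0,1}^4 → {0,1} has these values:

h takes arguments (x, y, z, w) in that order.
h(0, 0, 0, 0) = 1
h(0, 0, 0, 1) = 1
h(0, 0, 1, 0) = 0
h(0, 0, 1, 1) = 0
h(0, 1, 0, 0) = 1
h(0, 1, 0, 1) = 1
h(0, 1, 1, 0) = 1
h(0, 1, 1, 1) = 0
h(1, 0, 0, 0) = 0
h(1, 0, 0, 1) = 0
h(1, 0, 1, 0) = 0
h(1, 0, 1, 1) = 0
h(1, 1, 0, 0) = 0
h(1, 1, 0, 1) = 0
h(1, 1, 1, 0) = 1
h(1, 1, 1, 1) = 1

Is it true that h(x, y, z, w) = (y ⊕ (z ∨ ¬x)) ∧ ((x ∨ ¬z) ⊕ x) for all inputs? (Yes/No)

Check the formula against h row by row:
  x=0, y=0, z=0, w=0: formula gives 1, h = 1 ✓
  x=0, y=0, z=0, w=1: formula gives 1, h = 1 ✓
  x=0, y=0, z=1, w=0: formula gives 0, h = 0 ✓
  x=0, y=0, z=1, w=1: formula gives 0, h = 0 ✓
  x=0, y=1, z=0, w=0: formula gives 0, but h = 1 ✗
Row (0,1,0,0) is a counterexample, so the formula is not equivalent to h.

No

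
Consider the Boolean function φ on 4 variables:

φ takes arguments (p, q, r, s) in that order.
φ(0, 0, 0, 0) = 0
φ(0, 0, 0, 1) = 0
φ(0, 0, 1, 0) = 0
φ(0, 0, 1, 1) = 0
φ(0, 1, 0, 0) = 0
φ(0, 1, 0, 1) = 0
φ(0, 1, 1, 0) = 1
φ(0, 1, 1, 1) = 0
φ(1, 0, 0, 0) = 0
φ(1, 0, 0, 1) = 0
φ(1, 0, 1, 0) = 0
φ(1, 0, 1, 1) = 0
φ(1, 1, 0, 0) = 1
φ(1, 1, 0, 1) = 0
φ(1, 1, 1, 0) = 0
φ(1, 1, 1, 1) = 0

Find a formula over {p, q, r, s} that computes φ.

φ(p, q, r, s) = (((not p and q) and r) and not s) or (((p and q) and not r) and not s)

Collect the rows where φ=1 — (0,1,1,0), (1,1,0,0) — and write one minterm per row: ¬p·q·r·¬s, p·q·¬r·¬s. Their union (logical OR) reproduces the table exactly.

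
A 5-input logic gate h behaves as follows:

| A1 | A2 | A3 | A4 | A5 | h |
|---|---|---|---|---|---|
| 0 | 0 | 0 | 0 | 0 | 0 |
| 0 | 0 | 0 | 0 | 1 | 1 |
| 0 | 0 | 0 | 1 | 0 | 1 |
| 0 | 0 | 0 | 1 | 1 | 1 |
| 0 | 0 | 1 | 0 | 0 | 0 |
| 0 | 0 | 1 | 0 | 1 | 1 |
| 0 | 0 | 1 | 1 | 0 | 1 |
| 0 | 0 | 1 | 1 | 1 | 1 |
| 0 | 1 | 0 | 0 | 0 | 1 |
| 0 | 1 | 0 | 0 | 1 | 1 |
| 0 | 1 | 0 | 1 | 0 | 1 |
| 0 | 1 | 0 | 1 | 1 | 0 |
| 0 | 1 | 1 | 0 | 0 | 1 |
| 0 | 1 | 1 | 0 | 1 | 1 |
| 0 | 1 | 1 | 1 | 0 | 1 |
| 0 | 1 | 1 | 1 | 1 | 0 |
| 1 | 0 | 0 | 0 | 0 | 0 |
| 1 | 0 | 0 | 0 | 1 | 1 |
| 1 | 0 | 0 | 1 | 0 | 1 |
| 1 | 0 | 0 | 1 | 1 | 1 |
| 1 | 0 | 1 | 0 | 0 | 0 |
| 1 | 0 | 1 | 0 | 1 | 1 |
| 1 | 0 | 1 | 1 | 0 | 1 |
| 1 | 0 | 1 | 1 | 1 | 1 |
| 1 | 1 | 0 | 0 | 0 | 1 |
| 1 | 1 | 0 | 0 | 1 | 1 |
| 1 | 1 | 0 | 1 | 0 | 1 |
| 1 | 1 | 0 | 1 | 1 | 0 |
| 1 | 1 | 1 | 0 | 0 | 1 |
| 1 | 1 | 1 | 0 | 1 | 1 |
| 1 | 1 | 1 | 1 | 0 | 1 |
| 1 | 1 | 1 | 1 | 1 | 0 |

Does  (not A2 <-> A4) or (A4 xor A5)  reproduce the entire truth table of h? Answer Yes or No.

Check the formula against h row by row:
  A1=0, A2=0, A3=0, A4=0, A5=0: formula gives 0, h = 0 ✓
  A1=0, A2=0, A3=0, A4=0, A5=1: formula gives 1, h = 1 ✓
  A1=0, A2=0, A3=0, A4=1, A5=0: formula gives 1, h = 1 ✓
  A1=0, A2=0, A3=0, A4=1, A5=1: formula gives 1, h = 1 ✓
  …and likewise for the remaining 28 rows.
Every row agrees, so the formula is equivalent.

Yes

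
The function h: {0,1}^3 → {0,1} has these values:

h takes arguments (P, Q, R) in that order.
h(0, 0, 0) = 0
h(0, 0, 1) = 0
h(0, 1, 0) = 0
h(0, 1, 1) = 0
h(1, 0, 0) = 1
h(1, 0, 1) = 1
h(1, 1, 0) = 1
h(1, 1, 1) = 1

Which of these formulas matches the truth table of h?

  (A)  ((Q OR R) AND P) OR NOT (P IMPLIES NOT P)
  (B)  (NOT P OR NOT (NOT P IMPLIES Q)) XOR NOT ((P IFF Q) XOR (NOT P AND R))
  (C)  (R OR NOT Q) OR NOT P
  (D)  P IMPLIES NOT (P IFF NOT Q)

A

(B) fails at (0,0,0): the formula yields 1, h is 0.
(C) fails at (0,0,0): the formula yields 1, h is 0.
(D) fails at (0,0,0): the formula yields 1, h is 0.
Only (A) survives; checking it on all 8 rows confirms it matches h.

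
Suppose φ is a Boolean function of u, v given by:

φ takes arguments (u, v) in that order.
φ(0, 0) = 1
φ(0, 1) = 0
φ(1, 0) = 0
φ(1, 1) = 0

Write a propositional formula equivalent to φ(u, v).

The output is 1 only when every input is 0 — NOR of all inputs.

φ(u, v) = not (u or v)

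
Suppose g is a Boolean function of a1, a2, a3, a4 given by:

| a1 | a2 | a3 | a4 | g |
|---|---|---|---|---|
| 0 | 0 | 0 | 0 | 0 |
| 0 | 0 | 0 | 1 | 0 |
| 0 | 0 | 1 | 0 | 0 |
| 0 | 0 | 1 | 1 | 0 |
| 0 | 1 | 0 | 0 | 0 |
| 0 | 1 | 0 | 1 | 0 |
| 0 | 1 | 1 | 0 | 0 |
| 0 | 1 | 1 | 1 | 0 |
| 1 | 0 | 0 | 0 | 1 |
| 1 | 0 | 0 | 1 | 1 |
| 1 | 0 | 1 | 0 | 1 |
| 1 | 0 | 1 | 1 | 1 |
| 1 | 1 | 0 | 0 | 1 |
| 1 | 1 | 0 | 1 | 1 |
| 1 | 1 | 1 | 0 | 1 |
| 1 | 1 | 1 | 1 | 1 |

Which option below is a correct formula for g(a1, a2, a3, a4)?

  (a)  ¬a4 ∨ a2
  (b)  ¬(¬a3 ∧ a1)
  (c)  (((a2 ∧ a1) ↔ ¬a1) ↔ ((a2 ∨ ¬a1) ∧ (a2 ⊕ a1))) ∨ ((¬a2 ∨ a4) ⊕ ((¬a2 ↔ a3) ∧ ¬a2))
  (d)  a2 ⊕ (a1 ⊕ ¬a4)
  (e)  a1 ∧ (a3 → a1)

(a) disagrees with g on (0,0,0,0) (formula → 1, table → 0); rule it out.
(b) disagrees with g on (0,0,0,0) (formula → 1, table → 0); rule it out.
(c) disagrees with g on (0,0,0,0) (formula → 1, table → 0); rule it out.
(d) disagrees with g on (0,0,0,0) (formula → 1, table → 0); rule it out.
Only (e) survives; checking it on all 16 rows confirms it matches g.

e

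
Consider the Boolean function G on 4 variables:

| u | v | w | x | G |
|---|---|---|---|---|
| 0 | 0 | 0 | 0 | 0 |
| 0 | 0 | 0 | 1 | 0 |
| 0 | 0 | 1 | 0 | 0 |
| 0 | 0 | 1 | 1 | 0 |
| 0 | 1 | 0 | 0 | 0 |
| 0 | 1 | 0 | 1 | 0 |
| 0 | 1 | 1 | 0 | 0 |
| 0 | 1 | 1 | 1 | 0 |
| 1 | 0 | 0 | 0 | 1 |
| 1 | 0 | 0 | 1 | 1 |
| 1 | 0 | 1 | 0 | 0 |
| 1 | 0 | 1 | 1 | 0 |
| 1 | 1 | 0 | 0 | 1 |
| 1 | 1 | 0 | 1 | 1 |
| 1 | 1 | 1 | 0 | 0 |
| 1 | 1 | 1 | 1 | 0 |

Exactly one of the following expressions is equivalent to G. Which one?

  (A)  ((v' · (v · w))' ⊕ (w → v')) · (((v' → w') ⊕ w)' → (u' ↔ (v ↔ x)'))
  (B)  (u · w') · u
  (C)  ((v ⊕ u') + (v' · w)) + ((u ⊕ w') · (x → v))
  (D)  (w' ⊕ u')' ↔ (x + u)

(A) disagrees with G on (0,1,1,0) (formula → 1, table → 0); rule it out.
(C) disagrees with G on (0,0,0,0) (formula → 1, table → 0); rule it out.
(D) disagrees with G on (0,0,0,1) (formula → 1, table → 0); rule it out.
(B) is the remaining candidate, and it agrees with G on all 16 inputs.

B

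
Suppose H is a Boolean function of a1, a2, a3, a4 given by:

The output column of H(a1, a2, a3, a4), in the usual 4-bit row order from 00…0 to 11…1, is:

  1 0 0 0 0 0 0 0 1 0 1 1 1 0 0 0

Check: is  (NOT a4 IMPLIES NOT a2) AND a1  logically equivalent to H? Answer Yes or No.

Check the formula against H row by row:
  a1=0, a2=0, a3=0, a4=0: formula gives 0, but H = 1 ✗
A single disagreement suffices: at (0,0,0,0) they differ, so the formula does not compute H.

No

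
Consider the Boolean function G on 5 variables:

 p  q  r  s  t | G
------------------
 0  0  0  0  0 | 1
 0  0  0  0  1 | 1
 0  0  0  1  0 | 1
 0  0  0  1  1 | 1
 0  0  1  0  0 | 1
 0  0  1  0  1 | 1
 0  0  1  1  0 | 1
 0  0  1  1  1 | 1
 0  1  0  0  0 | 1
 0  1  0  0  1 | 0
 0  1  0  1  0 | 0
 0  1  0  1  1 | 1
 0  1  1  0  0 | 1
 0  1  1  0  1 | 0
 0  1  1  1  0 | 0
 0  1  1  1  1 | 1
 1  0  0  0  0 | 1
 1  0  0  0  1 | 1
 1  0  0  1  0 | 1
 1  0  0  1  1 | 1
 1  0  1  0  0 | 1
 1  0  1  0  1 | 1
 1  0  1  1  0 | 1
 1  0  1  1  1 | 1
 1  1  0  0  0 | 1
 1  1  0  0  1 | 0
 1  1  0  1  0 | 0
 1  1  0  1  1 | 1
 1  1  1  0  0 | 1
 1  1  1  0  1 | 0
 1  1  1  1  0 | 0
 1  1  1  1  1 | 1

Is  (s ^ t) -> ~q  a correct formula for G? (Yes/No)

Yes

Evaluate (s ^ t) -> ~q on each row and compare to G:
  p=0, q=0, r=0, s=0, t=0: formula gives 1, G = 1 ✓
  p=0, q=0, r=0, s=0, t=1: formula gives 1, G = 1 ✓
  p=0, q=0, r=0, s=1, t=0: formula gives 1, G = 1 ✓
  p=0, q=0, r=0, s=1, t=1: formula gives 1, G = 1 ✓
  … (the remaining 28 rows also agree.)
Every row agrees, so the formula is equivalent.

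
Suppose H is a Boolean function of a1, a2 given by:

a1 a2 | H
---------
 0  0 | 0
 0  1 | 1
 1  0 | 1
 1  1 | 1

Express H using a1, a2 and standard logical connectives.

H(a1, a2) = a1 | a2

The output is 1 whenever at least one input is 1 — the OR of all inputs.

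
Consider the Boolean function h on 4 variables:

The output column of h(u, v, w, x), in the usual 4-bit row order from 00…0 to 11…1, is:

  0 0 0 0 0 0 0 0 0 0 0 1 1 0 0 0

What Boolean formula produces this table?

h(u, v, w, x) = (((u · v') · w) · x) + (((u · v) · w') · x')

h=1 on 2 inputs: (1,0,1,1), (1,1,0,0). Reading each as a conjunction of literals (u·¬v·w·x, u·v·¬w·¬x) and taking the OR gives the canonical DNF.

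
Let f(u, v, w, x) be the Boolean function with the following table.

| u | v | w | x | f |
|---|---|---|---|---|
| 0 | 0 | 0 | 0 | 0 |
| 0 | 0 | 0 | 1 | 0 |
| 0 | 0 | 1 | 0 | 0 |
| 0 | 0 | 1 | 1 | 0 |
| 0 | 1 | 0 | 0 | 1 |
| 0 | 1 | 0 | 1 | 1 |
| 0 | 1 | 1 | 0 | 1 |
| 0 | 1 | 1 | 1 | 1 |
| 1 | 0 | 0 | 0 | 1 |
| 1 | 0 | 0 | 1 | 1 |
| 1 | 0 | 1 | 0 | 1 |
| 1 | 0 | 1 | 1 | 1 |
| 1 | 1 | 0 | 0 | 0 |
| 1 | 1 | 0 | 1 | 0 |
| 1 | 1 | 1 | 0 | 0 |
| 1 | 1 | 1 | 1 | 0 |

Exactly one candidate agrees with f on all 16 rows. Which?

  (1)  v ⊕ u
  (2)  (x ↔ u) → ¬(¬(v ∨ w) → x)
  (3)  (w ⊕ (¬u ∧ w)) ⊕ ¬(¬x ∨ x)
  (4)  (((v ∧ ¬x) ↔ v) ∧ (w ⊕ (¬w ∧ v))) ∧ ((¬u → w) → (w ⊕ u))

(2): at (0,0,0,0) it gives 1, but f = 0 — eliminated.
(3): at (0,1,0,0) it gives 0, but f = 1 — eliminated.
(4): at (0,0,1,0) it gives 1, but f = 0 — eliminated.
Only (1) survives; checking it on all 16 rows confirms it matches f.

1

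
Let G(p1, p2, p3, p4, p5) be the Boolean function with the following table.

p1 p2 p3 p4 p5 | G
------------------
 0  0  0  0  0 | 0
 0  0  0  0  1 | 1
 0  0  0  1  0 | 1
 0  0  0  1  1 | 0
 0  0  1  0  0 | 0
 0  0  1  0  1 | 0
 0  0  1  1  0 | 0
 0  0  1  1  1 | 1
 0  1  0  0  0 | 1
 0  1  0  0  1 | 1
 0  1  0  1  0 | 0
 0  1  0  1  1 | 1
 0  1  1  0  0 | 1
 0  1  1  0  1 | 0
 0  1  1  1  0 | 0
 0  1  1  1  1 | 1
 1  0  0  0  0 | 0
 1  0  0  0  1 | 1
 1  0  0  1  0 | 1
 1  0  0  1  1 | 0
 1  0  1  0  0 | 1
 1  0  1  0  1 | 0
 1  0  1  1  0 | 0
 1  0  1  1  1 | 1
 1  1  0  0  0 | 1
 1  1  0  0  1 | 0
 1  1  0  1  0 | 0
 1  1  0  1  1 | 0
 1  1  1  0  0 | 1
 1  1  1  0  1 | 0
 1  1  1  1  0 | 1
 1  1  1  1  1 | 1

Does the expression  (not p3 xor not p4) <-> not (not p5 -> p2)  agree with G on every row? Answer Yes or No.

Check the formula against G row by row:
  p1=0, p2=0, p3=0, p4=0, p5=0: formula gives 0, G = 0 ✓
  p1=0, p2=0, p3=0, p4=0, p5=1: formula gives 1, G = 1 ✓
  p1=0, p2=0, p3=0, p4=1, p5=0: formula gives 1, G = 1 ✓
  p1=0, p2=0, p3=0, p4=1, p5=1: formula gives 0, G = 0 ✓
  p1=0, p2=0, p3=1, p4=0, p5=0: formula gives 1, but G = 0 ✗
Row (0,0,1,0,0) is a counterexample, so the formula is not equivalent to G.

No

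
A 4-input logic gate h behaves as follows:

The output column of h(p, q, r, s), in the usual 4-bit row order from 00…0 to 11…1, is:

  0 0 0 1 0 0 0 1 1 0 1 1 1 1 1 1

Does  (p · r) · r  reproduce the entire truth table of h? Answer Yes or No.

Test each input against both h and the formula:
  p=0, q=0, r=0, s=0: formula gives 0, h = 0 ✓
  p=0, q=0, r=0, s=1: formula gives 0, h = 0 ✓
  p=0, q=0, r=1, s=0: formula gives 0, h = 0 ✓
  p=0, q=0, r=1, s=1: formula gives 0, but h = 1 ✗
Since they disagree at (0,0,1,1), the expression is not a correct formula for h.

No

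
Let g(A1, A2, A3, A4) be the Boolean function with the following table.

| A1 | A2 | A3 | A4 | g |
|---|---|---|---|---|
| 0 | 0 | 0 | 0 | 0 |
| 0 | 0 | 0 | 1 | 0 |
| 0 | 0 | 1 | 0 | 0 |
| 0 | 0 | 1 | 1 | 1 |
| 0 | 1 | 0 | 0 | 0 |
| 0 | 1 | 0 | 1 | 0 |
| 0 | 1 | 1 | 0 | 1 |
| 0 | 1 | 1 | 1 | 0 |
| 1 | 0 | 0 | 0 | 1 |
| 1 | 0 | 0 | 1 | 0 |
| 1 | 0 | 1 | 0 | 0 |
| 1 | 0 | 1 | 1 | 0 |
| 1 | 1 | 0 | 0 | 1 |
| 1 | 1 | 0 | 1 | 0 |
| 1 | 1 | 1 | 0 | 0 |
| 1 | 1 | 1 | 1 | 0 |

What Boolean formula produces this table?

g=1 on 4 inputs: (0,0,1,1), (0,1,1,0), (1,0,0,0), (1,1,0,0). Reading each as a conjunction of literals (¬A1·¬A2·A3·A4, ¬A1·A2·A3·¬A4, A1·¬A2·¬A3·¬A4, A1·A2·¬A3·¬A4) and taking the OR gives the canonical DNF.

g(A1, A2, A3, A4) = (((((NOT A1 AND NOT A2) AND A3) AND A4) OR (((NOT A1 AND A2) AND A3) AND NOT A4)) OR (((A1 AND NOT A2) AND NOT A3) AND NOT A4)) OR (((A1 AND A2) AND NOT A3) AND NOT A4)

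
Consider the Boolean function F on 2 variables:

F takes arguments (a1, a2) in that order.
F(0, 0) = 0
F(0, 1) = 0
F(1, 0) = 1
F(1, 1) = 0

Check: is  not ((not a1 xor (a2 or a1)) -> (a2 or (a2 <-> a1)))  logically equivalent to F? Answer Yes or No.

Test each input against both F and the formula:
  a1=0, a2=0: formula gives 0, F = 0 ✓
  a1=0, a2=1: formula gives 0, F = 0 ✓
  a1=1, a2=0: formula gives 1, F = 1 ✓
  a1=1, a2=1: formula gives 0, F = 0 ✓
All 4 rows match — the expression computes F exactly.

Yes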